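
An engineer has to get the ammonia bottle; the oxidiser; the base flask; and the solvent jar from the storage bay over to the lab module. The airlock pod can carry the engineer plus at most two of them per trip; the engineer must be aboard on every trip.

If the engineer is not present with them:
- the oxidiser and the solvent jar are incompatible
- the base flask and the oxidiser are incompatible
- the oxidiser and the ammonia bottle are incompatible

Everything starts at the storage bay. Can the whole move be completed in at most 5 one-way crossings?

Yes

Yes — this plan uses 5 crossings (≤ 5):
1. Engineer goes to the lab module with the oxidiser.  [the storage bay: the ammonia bottle, the base flask, the solvent jar | the lab module: the oxidiser]
2. Engineer goes back to the storage bay alone.  [the storage bay: the ammonia bottle, the base flask, the solvent jar | the lab module: the oxidiser]
3. Engineer goes to the lab module with the ammonia bottle and the base flask.  [the storage bay: the solvent jar | the lab module: the ammonia bottle, the base flask, the oxidiser]
4. Engineer goes back to the storage bay with the oxidiser.  [the storage bay: the oxidiser, the solvent jar | the lab module: the ammonia bottle, the base flask]
5. Engineer goes to the lab module with the oxidiser and the solvent jar.  [the storage bay: — | the lab module: the ammonia bottle, the base flask, the oxidiser, the solvent jar]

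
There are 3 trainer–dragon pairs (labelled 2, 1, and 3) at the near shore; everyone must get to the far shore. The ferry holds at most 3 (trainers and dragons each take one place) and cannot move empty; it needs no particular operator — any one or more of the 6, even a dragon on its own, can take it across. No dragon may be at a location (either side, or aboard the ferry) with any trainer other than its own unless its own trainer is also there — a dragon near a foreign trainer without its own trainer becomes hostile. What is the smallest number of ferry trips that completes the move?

Counting alone: each trip to the far shore takes at most 3 across and each return brings at least 1 back, so after t trips out (and t−1 returns) at most 3t − (t−1) of the 6 are across; that first reaches 6 at t = 3, so at least 5 crossings are needed.
The plan below uses exactly 5 crossings, so it is optimal:
1. dragon 2 and trainer 2 cross → the far shore.
2. trainer 2 crosses ← the near shore.
3. trainer 1, trainer 2, and trainer 3 cross → the far shore.
4. dragon 2 crosses ← the near shore.
5. dragon 1, dragon 2, and dragon 3 cross → the far shore.

5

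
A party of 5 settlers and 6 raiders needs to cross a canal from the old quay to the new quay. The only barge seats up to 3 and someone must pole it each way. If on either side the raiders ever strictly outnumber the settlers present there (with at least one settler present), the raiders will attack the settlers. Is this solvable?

No

The raiders already outnumber the settlers at the old quay before anyone moves, so the starting position itself is disallowed.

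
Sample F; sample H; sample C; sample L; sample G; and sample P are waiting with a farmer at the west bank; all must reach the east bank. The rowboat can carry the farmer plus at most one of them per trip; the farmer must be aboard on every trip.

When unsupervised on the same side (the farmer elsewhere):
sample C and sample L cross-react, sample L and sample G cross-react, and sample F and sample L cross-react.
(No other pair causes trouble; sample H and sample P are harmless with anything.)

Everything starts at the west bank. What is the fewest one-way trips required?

impossible

Following every safe sequence of crossings from the start, the most of the 6 that can be at the east bank as the rowboat arrives there on crossings 1, 3, 5, 7 is 1, 2, 3, 4 respectively; the best ever achieved is 4 of 6.
From crossing 9 on, no configuration arises that was not already reachable earlier: only 36 distinct safe configurations (who is on which side, and where the rowboat is) can ever be reached, none of them has everyone across, and every continuation just revisits them. So no valid plan exists.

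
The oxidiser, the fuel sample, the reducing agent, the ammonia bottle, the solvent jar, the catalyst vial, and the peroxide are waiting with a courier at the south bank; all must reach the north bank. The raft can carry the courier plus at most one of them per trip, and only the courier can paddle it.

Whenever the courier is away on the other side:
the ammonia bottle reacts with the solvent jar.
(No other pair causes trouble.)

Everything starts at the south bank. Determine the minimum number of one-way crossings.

13

Counting alone: the courier can take at most 1 across per trip to the north bank, so moving all 7 needs at least 7 loaded trips out, with a return between consecutive ones — at least 13 crossings.
The plan below uses exactly 13 crossings, so it is optimal:
1. Courier goes to the north bank with the ammonia bottle.  [the south bank: the catalyst vial, the fuel sample, the oxidiser, the peroxide, the reducing agent, the solvent jar | the north bank: the ammonia bottle]
2. Courier goes back to the south bank alone.  [the south bank: the catalyst vial, the fuel sample, the oxidiser, the peroxide, the reducing agent, the solvent jar | the north bank: the ammonia bottle]
3. Courier goes to the north bank with the oxidiser.  [the south bank: the catalyst vial, the fuel sample, the peroxide, the reducing agent, the solvent jar | the north bank: the ammonia bottle, the oxidiser]
4. Courier goes back to the south bank alone.  [the south bank: the catalyst vial, the fuel sample, the peroxide, the reducing agent, the solvent jar | the north bank: the ammonia bottle, the oxidiser]
5. Courier goes to the north bank with the fuel sample.  [the south bank: the catalyst vial, the peroxide, the reducing agent, the solvent jar | the north bank: the ammonia bottle, the fuel sample, the oxidiser]
6. Courier goes back to the south bank alone.  [the south bank: the catalyst vial, the peroxide, the reducing agent, the solvent jar | the north bank: the ammonia bottle, the fuel sample, the oxidiser]
7. Courier goes to the north bank with the reducing agent.  [the south bank: the catalyst vial, the peroxide, the solvent jar | the north bank: the ammonia bottle, the fuel sample, the oxidiser, the reducing agent]
8. Courier goes back to the south bank alone.  [the south bank: the catalyst vial, the peroxide, the solvent jar | the north bank: the ammonia bottle, the fuel sample, the oxidiser, the reducing agent]
9. Courier goes to the north bank with the catalyst vial.  [the south bank: the peroxide, the solvent jar | the north bank: the ammonia bottle, the catalyst vial, the fuel sample, the oxidiser, the reducing agent]
10. Courier goes back to the south bank alone.  [the south bank: the peroxide, the solvent jar | the north bank: the ammonia bottle, the catalyst vial, the fuel sample, the oxidiser, the reducing agent]
11. Courier goes to the north bank with the peroxide.  [the south bank: the solvent jar | the north bank: the ammonia bottle, the catalyst vial, the fuel sample, the oxidiser, the peroxide, the reducing agent]
12. Courier goes back to the south bank alone.  [the south bank: the solvent jar | the north bank: the ammonia bottle, the catalyst vial, the fuel sample, the oxidiser, the peroxide, the reducing agent]
13. Courier goes to the north bank with the solvent jar.  [the south bank: — | the north bank: the ammonia bottle, the catalyst vial, the fuel sample, the oxidiser, the peroxide, the reducing agent, the solvent jar]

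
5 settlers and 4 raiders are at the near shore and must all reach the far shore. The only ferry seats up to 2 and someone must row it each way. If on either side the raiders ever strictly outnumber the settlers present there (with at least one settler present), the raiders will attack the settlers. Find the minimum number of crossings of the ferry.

Counting alone: each trip to the far shore takes at most 2 across and each return brings at least 1 back, so after t trips out (and t−1 returns) at most 2t − (t−1) of the 9 are across; that first reaches 9 at t = 8, so at least 15 crossings are needed.
The plan below uses exactly 15 crossings, so it is optimal:
1. 2 raiders → the far shore.  (the near shore: 5S 2R; the far shore: 0S 2R)
2. 1 raider ← the near shore.  (the near shore: 5S 3R; the far shore: 0S 1R)
3. 2 raiders → the far shore.  (the near shore: 5S 1R; the far shore: 0S 3R)
4. 1 raider ← the near shore.  (the near shore: 5S 2R; the far shore: 0S 2R)
5. 2 settlers → the far shore.  (the near shore: 3S 2R; the far shore: 2S 2R)
6. 1 raider ← the near shore.  (the near shore: 3S 3R; the far shore: 2S 1R)
7. 1 settler and 1 raider → the far shore.  (the near shore: 2S 2R; the far shore: 3S 2R)
8. 1 settler ← the near shore.  (the near shore: 3S 2R; the far shore: 2S 2R)
9. 1 settler and 1 raider → the far shore.  (the near shore: 2S 1R; the far shore: 3S 3R)
10. 1 raider ← the near shore.  (the near shore: 2S 2R; the far shore: 3S 2R)
11. 1 settler and 1 raider → the far shore.  (the near shore: 1S 1R; the far shore: 4S 3R)
12. 1 settler ← the near shore.  (the near shore: 2S 1R; the far shore: 3S 3R)
13. 1 settler and 1 raider → the far shore.  (the near shore: 1S 0R; the far shore: 4S 4R)
14. 1 raider ← the near shore.  (the near shore: 1S 1R; the far shore: 4S 3R)
15. 1 settler and 1 raider → the far shore.  (the near shore: 0S 0R; the far shore: 5S 4R)

15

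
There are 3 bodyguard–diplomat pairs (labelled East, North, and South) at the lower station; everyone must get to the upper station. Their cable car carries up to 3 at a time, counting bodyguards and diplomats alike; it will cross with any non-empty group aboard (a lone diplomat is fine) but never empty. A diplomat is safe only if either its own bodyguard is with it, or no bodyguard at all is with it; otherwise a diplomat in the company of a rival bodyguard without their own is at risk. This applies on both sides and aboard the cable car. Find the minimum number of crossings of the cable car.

5

Counting alone: each trip to the upper station takes at most 3 across and each return brings at least 1 back, so after t trips out (and t−1 returns) at most 3t − (t−1) of the 6 are across; that first reaches 6 at t = 3, so at least 5 crossings are needed.
The plan below uses exactly 5 crossings, so it is optimal:
1. bodyguard East and diplomat East cross → the upper station.
2. bodyguard East crosses ← the lower station.
3. bodyguard East, bodyguard North, and bodyguard South cross → the upper station.
4. diplomat East crosses ← the lower station.
5. diplomat East, diplomat North, and diplomat South cross → the upper station.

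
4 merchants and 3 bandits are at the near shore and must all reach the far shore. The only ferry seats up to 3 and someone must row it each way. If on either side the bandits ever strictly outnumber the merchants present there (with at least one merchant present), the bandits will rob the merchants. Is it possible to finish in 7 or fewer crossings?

Yes

Yes — this plan uses 5 crossings (≤ 7):
1. 3 bandits → the far shore.  (the near shore: 4M 0B; the far shore: 0M 3B)
2. 1 bandit ← the near shore.  (the near shore: 4M 1B; the far shore: 0M 2B)
3. 3 merchants → the far shore.  (the near shore: 1M 1B; the far shore: 3M 2B)
4. 1 merchant ← the near shore.  (the near shore: 2M 1B; the far shore: 2M 2B)
5. 2 merchants and 1 bandit → the far shore.  (the near shore: 0M 0B; the far shore: 4M 3B)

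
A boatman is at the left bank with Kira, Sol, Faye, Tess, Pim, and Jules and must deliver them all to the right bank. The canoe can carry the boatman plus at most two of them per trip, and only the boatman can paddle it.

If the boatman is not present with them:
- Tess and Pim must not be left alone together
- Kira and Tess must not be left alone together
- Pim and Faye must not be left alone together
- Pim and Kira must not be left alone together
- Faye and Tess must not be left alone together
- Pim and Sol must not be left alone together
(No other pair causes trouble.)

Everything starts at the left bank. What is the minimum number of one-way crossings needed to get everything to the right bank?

9

Counting alone: the boatman can take at most 2 across per trip to the right bank, so moving all 6 needs at least 3 loaded trips out, with a return between consecutive ones — at least 5 crossings.
The safety rule pushes this higher. Following every safe sequence of crossings, the most of the 6 that can be at the right bank as the canoe arrives there on crossings 5, 7 is 4, 5 respectively — never all 6.
So no plan with fewer than 9 crossings exists, and this one achieves 9:
1. Boatman goes to the right bank with Pim and Tess.  [the left bank: Faye, Jules, Kira, Sol | the right bank: Pim, Tess]
2. Boatman goes back to the left bank with Tess.  [the left bank: Faye, Jules, Kira, Sol, Tess | the right bank: Pim]
3. Boatman goes to the right bank with Faye and Kira.  [the left bank: Jules, Sol, Tess | the right bank: Faye, Kira, Pim]
4. Boatman goes back to the left bank with Pim.  [the left bank: Jules, Pim, Sol, Tess | the right bank: Faye, Kira]
5. Boatman goes to the right bank with Sol and Tess.  [the left bank: Jules, Pim | the right bank: Faye, Kira, Sol, Tess]
6. Boatman goes back to the left bank with Tess.  [the left bank: Jules, Pim, Tess | the right bank: Faye, Kira, Sol]
7. Boatman goes to the right bank with Jules and Tess.  [the left bank: Pim | the right bank: Faye, Jules, Kira, Sol, Tess]
8. Boatman goes back to the left bank with Tess.  [the left bank: Pim, Tess | the right bank: Faye, Jules, Kira, Sol]
9. Boatman goes to the right bank with Pim and Tess.  [the left bank: — | the right bank: Faye, Jules, Kira, Pim, Sol, Tess]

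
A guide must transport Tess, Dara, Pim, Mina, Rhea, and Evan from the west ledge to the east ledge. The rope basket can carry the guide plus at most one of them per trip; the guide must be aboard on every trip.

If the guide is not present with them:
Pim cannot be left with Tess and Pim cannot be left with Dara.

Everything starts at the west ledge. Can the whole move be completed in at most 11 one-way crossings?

No

Counting alone: the guide can take at most 1 across per trip to the east ledge, so moving all 6 needs at least 6 loaded trips out, with a return between consecutive ones — at least 11 crossings.
The safety rule pushes this higher. Following every safe sequence of crossings, the most of the 6 that can be at the east ledge as the rope basket arrives there on crossing 11 is 5 — never all 6.
So the move cannot be finished within 11 crossings. (The shortest complete plan takes 13:)
1. Guide goes to the east ledge with Pim.
2. Guide goes back to the west ledge alone.
3. Guide goes to the east ledge with Tess.
4. Guide goes back to the west ledge with Pim.
5. Guide goes to the east ledge with Dara.
6. Guide goes back to the west ledge alone.
7. Guide goes to the east ledge with Mina.
8. Guide goes back to the west ledge alone.
9. Guide goes to the east ledge with Rhea.
10. Guide goes back to the west ledge alone.
11. Guide goes to the east ledge with Evan.
12. Guide goes back to the west ledge alone.
13. Guide goes to the east ledge with Pim.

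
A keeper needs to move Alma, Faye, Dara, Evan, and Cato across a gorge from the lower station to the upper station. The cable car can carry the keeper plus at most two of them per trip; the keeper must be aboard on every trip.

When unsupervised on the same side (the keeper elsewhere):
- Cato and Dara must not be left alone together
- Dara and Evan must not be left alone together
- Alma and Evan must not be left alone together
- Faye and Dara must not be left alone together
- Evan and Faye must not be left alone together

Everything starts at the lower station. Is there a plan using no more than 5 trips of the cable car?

No

Counting alone: the keeper can take at most 2 across per trip to the upper station, so moving all 5 needs at least 3 loaded trips out, with a return between consecutive ones — at least 5 crossings.
The safety rule pushes this higher. Following every safe sequence of crossings, the most of the 5 that can be at the upper station as the cable car arrives there on crossing 5 is 4 — never all 5.
So the move cannot be finished within 5 crossings. (The shortest complete plan takes 7:)
1. Keeper goes to the upper station with Dara and Evan.  [the lower station: Alma, Cato, Faye | the upper station: Dara, Evan]
2. Keeper goes back to the lower station with Dara.  [the lower station: Alma, Cato, Dara, Faye | the upper station: Evan]
3. Keeper goes to the upper station with Alma and Dara.  [the lower station: Cato, Faye | the upper station: Alma, Dara, Evan]
4. Keeper goes back to the lower station with Evan.  [the lower station: Cato, Evan, Faye | the upper station: Alma, Dara]
5. Keeper goes to the upper station with Cato and Faye.  [the lower station: Evan | the upper station: Alma, Cato, Dara, Faye]
6. Keeper goes back to the lower station with Dara.  [the lower station: Dara, Evan | the upper station: Alma, Cato, Faye]
7. Keeper goes to the upper station with Dara and Evan.  [the lower station: — | the upper station: Alma, Cato, Dara, Evan, Faye]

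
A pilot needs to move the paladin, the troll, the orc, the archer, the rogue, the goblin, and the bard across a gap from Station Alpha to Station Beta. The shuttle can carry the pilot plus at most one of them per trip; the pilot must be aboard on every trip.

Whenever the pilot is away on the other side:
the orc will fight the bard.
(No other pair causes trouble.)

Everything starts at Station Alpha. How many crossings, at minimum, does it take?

Counting alone: the pilot can take at most 1 across per trip to Station Beta, so moving all 7 needs at least 7 loaded trips out, with a return between consecutive ones — at least 13 crossings.
The plan below uses exactly 13 crossings, so it is optimal:
1. Pilot goes to Station Beta with the orc.
2. Pilot goes back to Station Alpha alone.
3. Pilot goes to Station Beta with the paladin.
4. Pilot goes back to Station Alpha alone.
5. Pilot goes to Station Beta with the troll.
6. Pilot goes back to Station Alpha alone.
7. Pilot goes to Station Beta with the archer.
8. Pilot goes back to Station Alpha alone.
9. Pilot goes to Station Beta with the rogue.
10. Pilot goes back to Station Alpha alone.
11. Pilot goes to Station Beta with the goblin.
12. Pilot goes back to Station Alpha alone.
13. Pilot goes to Station Beta with the bard.

13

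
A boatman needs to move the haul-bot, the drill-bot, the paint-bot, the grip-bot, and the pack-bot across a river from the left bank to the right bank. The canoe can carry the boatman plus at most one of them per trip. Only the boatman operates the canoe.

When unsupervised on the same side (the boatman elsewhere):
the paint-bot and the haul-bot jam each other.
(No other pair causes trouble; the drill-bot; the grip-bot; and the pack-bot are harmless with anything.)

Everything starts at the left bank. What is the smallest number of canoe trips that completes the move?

Counting alone: the boatman can take at most 1 across per trip to the right bank, so moving all 5 needs at least 5 loaded trips out, with a return between consecutive ones — at least 9 crossings.
The plan below uses exactly 9 crossings, so it is optimal:
1. Boatman goes to the right bank with the haul-bot.  [the left bank: the drill-bot, the grip-bot, the pack-bot, the paint-bot | the right bank: the haul-bot]
2. Boatman goes back to the left bank alone.  [the left bank: the drill-bot, the grip-bot, the pack-bot, the paint-bot | the right bank: the haul-bot]
3. Boatman goes to the right bank with the drill-bot.  [the left bank: the grip-bot, the pack-bot, the paint-bot | the right bank: the drill-bot, the haul-bot]
4. Boatman goes back to the left bank alone.  [the left bank: the grip-bot, the pack-bot, the paint-bot | the right bank: the drill-bot, the haul-bot]
5. Boatman goes to the right bank with the grip-bot.  [the left bank: the pack-bot, the paint-bot | the right bank: the drill-bot, the grip-bot, the haul-bot]
6. Boatman goes back to the left bank alone.  [the left bank: the pack-bot, the paint-bot | the right bank: the drill-bot, the grip-bot, the haul-bot]
7. Boatman goes to the right bank with the pack-bot.  [the left bank: the paint-bot | the right bank: the drill-bot, the grip-bot, the haul-bot, the pack-bot]
8. Boatman goes back to the left bank alone.  [the left bank: the paint-bot | the right bank: the drill-bot, the grip-bot, the haul-bot, the pack-bot]
9. Boatman goes to the right bank with the paint-bot.  [the left bank: — | the right bank: the drill-bot, the grip-bot, the haul-bot, the pack-bot, the paint-bot]

9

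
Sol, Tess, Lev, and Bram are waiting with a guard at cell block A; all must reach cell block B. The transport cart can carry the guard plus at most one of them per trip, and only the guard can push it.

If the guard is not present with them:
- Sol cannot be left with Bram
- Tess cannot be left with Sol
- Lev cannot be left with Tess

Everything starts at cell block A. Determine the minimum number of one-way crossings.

Whatever the first load, the items left behind include a forbidden pair without the guard. No opening move is safe, so no plan exists.

impossible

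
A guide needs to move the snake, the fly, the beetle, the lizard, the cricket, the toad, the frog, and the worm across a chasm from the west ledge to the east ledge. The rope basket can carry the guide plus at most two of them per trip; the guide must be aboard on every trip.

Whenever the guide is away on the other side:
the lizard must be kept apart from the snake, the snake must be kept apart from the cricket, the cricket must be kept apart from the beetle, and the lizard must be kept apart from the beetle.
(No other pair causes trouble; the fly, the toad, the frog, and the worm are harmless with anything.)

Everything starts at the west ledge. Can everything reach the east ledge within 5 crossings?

Counting alone: the guide can take at most 2 across per trip to the east ledge, so moving all 8 needs at least 4 loaded trips out, with a return between consecutive ones — at least 7 crossings.
Since 5 < 7, 5 crossings cannot be enough. (The shortest complete plan in fact takes 7:)
1. Guide goes to the east ledge with the beetle and the snake.
2. Guide goes back to the west ledge alone.
3. Guide goes to the east ledge with the fly and the toad.
4. Guide goes back to the west ledge alone.
5. Guide goes to the east ledge with the frog and the worm.
6. Guide goes back to the west ledge alone.
7. Guide goes to the east ledge with the cricket and the lizard.

No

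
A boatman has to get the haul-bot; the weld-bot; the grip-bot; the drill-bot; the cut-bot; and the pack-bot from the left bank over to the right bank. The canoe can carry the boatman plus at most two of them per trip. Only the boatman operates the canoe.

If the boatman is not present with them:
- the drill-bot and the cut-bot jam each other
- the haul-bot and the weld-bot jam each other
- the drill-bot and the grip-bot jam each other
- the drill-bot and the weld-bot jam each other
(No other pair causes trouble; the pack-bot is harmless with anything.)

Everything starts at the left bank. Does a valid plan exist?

1. Boatman goes to the right bank with the drill-bot and the haul-bot.
2. Boatman goes back to the left bank alone.
3. Boatman goes to the right bank with the pack-bot.
4. Boatman goes back to the left bank alone.
5. Boatman goes to the right bank with the cut-bot and the grip-bot.
6. Boatman goes back to the left bank with the drill-bot.
7. Boatman goes to the right bank with the drill-bot and the weld-bot.

Yes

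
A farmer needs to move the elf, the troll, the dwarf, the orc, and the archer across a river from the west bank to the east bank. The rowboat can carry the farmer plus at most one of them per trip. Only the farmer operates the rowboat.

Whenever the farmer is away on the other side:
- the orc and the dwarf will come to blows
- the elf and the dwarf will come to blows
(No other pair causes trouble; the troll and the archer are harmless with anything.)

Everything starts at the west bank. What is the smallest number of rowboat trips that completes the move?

11

Counting alone: the farmer can take at most 1 across per trip to the east bank, so moving all 5 needs at least 5 loaded trips out, with a return between consecutive ones — at least 9 crossings.
The safety rule pushes this higher. Following every safe sequence of crossings, the most of the 5 that can be at the east bank as the rowboat arrives there on crossing 9 is 4 — never all 5.
So no plan with fewer than 11 crossings exists, and this one achieves 11:
1. Farmer goes to the east bank with the dwarf.  [the west bank: the archer, the elf, the orc, the troll | the east bank: the dwarf]
2. Farmer goes back to the west bank alone.  [the west bank: the archer, the elf, the orc, the troll | the east bank: the dwarf]
3. Farmer goes to the east bank with the elf.  [the west bank: the archer, the orc, the troll | the east bank: the dwarf, the elf]
4. Farmer goes back to the west bank with the dwarf.  [the west bank: the archer, the dwarf, the orc, the troll | the east bank: the elf]
5. Farmer goes to the east bank with the orc.  [the west bank: the archer, the dwarf, the troll | the east bank: the elf, the orc]
6. Farmer goes back to the west bank alone.  [the west bank: the archer, the dwarf, the troll | the east bank: the elf, the orc]
7. Farmer goes to the east bank with the troll.  [the west bank: the archer, the dwarf | the east bank: the elf, the orc, the troll]
8. Farmer goes back to the west bank alone.  [the west bank: the archer, the dwarf | the east bank: the elf, the orc, the troll]
9. Farmer goes to the east bank with the archer.  [the west bank: the dwarf | the east bank: the archer, the elf, the orc, the troll]
10. Farmer goes back to the west bank alone.  [the west bank: the dwarf | the east bank: the archer, the elf, the orc, the troll]
11. Farmer goes to the east bank with the dwarf.  [the west bank: — | the east bank: the archer, the dwarf, the elf, the orc, the troll]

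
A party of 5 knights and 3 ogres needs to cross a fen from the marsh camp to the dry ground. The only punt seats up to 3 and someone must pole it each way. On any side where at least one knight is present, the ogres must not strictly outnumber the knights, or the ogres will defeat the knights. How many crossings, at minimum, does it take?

7

Counting alone: each trip to the dry ground takes at most 3 across and each return brings at least 1 back, so after t trips out (and t−1 returns) at most 3t − (t−1) of the 8 are across; that first reaches 8 at t = 4, so at least 7 crossings are needed.
The plan below uses exactly 7 crossings, so it is optimal:
1. 2 ogres → the dry ground.  (the marsh camp: 5K 1O; the dry ground: 0K 2O)
2. 1 ogre ← the marsh camp.  (the marsh camp: 5K 2O; the dry ground: 0K 1O)
3. 2 knights and 1 ogre → the dry ground.  (the marsh camp: 3K 1O; the dry ground: 2K 2O)
4. 1 ogre ← the marsh camp.  (the marsh camp: 3K 2O; the dry ground: 2K 1O)
5. 1 knight and 2 ogres → the dry ground.  (the marsh camp: 2K 0O; the dry ground: 3K 3O)
6. 1 ogre ← the marsh camp.  (the marsh camp: 2K 1O; the dry ground: 3K 2O)
7. 2 knights and 1 ogre → the dry ground.  (the marsh camp: 0K 0O; the dry ground: 5K 3O)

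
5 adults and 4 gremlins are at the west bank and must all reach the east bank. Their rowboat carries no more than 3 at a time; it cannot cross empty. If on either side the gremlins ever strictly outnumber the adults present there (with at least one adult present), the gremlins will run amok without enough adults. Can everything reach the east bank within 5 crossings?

Counting alone: each trip to the east bank takes at most 3 across and each return brings at least 1 back, so after t trips out (and t−1 returns) at most 3t − (t−1) of the 9 are across; that first reaches 9 at t = 4, so at least 7 crossings are needed.
Since 5 < 7, 5 crossings cannot be enough. (The shortest complete plan in fact takes 7:)
1. 3 gremlins → the east bank.  (the west bank: 5A 1G; the east bank: 0A 3G)
2. 1 gremlin ← the west bank.  (the west bank: 5A 2G; the east bank: 0A 2G)
3. 3 adults → the east bank.  (the west bank: 2A 2G; the east bank: 3A 2G)
4. 1 adult ← the west bank.  (the west bank: 3A 2G; the east bank: 2A 2G)
5. 2 adults and 1 gremlin → the east bank.  (the west bank: 1A 1G; the east bank: 4A 3G)
6. 1 adult ← the west bank.  (the west bank: 2A 1G; the east bank: 3A 3G)
7. 2 adults and 1 gremlin → the east bank.  (the west bank: 0A 0G; the east bank: 5A 4G)

No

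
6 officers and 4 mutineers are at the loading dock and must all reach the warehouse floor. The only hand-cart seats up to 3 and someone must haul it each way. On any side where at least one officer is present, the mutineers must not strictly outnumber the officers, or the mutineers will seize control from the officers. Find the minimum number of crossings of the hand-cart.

9

Counting alone: each trip to the warehouse floor takes at most 3 across and each return brings at least 1 back, so after t trips out (and t−1 returns) at most 3t − (t−1) of the 10 are across; that first reaches 10 at t = 5, so at least 9 crossings are needed.
The plan below uses exactly 9 crossings, so it is optimal:
1. 2 mutineers → the warehouse floor.  (the loading dock: 6O 2M; the warehouse floor: 0O 2M)
2. 1 mutineer ← the loading dock.  (the loading dock: 6O 3M; the warehouse floor: 0O 1M)
3. 3 mutineers → the warehouse floor.  (the loading dock: 6O 0M; the warehouse floor: 0O 4M)
4. 1 mutineer ← the loading dock.  (the loading dock: 6O 1M; the warehouse floor: 0O 3M)
5. 3 officers → the warehouse floor.  (the loading dock: 3O 1M; the warehouse floor: 3O 3M)
6. 1 mutineer ← the loading dock.  (the loading dock: 3O 2M; the warehouse floor: 3O 2M)
7. 1 officer and 2 mutineers → the warehouse floor.  (the loading dock: 2O 0M; the warehouse floor: 4O 4M)
8. 1 mutineer ← the loading dock.  (the loading dock: 2O 1M; the warehouse floor: 4O 3M)
9. 2 officers and 1 mutineer → the warehouse floor.  (the loading dock: 0O 0M; the warehouse floor: 6O 4M)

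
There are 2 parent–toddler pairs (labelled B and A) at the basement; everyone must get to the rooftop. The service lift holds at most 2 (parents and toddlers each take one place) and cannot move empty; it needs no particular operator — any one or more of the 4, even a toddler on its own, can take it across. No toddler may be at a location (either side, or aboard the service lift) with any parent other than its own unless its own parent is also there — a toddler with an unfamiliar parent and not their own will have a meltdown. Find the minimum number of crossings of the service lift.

5

Counting alone: each trip to the rooftop takes at most 2 across and each return brings at least 1 back, so after t trips out (and t−1 returns) at most 2t − (t−1) of the 4 are across; that first reaches 4 at t = 3, so at least 5 crossings are needed.
The plan below uses exactly 5 crossings, so it is optimal:
1. parent B and toddler B cross → the rooftop.
2. parent B crosses ← the basement.
3. parent A and parent B cross → the rooftop.
4. parent A crosses ← the basement.
5. parent A and toddler A cross → the rooftop.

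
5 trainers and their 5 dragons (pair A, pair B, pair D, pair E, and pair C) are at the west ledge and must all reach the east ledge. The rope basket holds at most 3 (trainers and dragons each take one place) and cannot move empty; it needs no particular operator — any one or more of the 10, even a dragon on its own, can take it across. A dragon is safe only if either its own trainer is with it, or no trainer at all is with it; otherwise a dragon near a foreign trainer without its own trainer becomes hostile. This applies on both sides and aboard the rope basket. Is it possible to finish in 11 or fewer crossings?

Yes — this plan uses 11 crossings (≤ 11):
1. dragon A and trainer A cross → the east ledge.
2. trainer A crosses ← the west ledge.
3. dragon B, dragon D, and dragon E cross → the east ledge.
4. dragon A crosses ← the west ledge.
5. trainer B, trainer D, and trainer E cross → the east ledge.
6. dragon B and trainer B cross ← the west ledge.
7. trainer A, trainer B, and trainer C cross → the east ledge.
8. dragon D crosses ← the west ledge.
9. dragon A and dragon B cross → the east ledge.
10. dragon A crosses ← the west ledge.
11. dragon A, dragon C, and dragon D cross → the east ledge.

Yes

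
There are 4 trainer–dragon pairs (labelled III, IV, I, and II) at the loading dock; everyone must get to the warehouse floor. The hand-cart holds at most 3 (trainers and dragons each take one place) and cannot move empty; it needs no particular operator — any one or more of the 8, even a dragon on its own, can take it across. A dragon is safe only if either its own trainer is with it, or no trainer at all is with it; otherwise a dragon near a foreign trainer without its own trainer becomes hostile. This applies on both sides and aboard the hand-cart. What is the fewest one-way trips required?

Counting alone: each trip to the warehouse floor takes at most 3 across and each return brings at least 1 back, so after t trips out (and t−1 returns) at most 3t − (t−1) of the 8 are across; that first reaches 8 at t = 4, so at least 7 crossings are needed.
The safety rule pushes this higher. Following every safe sequence of crossings, the most of the 8 that can be at the warehouse floor as the hand-cart arrives there on crossing 7 is 7 — never all 8.
So no plan with fewer than 9 crossings exists, and this one achieves 9:
1. dragon III and trainer III cross → the warehouse floor.
2. trainer III crosses ← the loading dock.
3. dragon IV, trainer III, and trainer IV cross → the warehouse floor.
4. dragon III and trainer III cross ← the loading dock.
5. trainer I, trainer II, and trainer III cross → the warehouse floor.
6. dragon IV crosses ← the loading dock.
7. dragon III and dragon IV cross → the warehouse floor.
8. dragon III crosses ← the loading dock.
9. dragon I, dragon II, and dragon III cross → the warehouse floor.

9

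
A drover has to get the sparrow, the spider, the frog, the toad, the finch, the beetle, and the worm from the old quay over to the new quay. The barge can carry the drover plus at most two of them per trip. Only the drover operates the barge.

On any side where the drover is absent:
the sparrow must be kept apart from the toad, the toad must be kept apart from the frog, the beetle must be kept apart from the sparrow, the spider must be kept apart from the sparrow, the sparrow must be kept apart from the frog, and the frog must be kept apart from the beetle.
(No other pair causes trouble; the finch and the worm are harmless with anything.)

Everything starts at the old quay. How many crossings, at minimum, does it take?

11

Counting alone: the drover can take at most 2 across per trip to the new quay, so moving all 7 needs at least 4 loaded trips out, with a return between consecutive ones — at least 7 crossings.
The safety rule pushes this higher. Following every safe sequence of crossings, the most of the 7 that can be at the new quay as the barge arrives there on crossings 7, 9 is 5, 6 respectively — never all 7.
So no plan with fewer than 11 crossings exists, and this one achieves 11:
1. Drover goes to the new quay with the frog and the sparrow.  [the old quay: the beetle, the finch, the spider, the toad, the worm | the new quay: the frog, the sparrow]
2. Drover goes back to the old quay with the sparrow.  [the old quay: the beetle, the finch, the sparrow, the spider, the toad, the worm | the new quay: the frog]
3. Drover goes to the new quay with the sparrow and the spider.  [the old quay: the beetle, the finch, the toad, the worm | the new quay: the frog, the sparrow, the spider]
4. Drover goes back to the old quay with the sparrow.  [the old quay: the beetle, the finch, the sparrow, the toad, the worm | the new quay: the frog, the spider]
5. Drover goes to the new quay with the finch and the sparrow.  [the old quay: the beetle, the toad, the worm | the new quay: the finch, the frog, the sparrow, the spider]
6. Drover goes back to the old quay with the sparrow.  [the old quay: the beetle, the sparrow, the toad, the worm | the new quay: the finch, the frog, the spider]
7. Drover goes to the new quay with the sparrow and the worm.  [the old quay: the beetle, the toad | the new quay: the finch, the frog, the sparrow, the spider, the worm]
8. Drover goes back to the old quay with the sparrow.  [the old quay: the beetle, the sparrow, the toad | the new quay: the finch, the frog, the spider, the worm]
9. Drover goes to the new quay with the beetle and the toad.  [the old quay: the sparrow | the new quay: the beetle, the finch, the frog, the spider, the toad, the worm]
10. Drover goes back to the old quay with the frog.  [the old quay: the frog, the sparrow | the new quay: the beetle, the finch, the spider, the toad, the worm]
11. Drover goes to the new quay with the frog and the sparrow.  [the old quay: — | the new quay: the beetle, the finch, the frog, the sparrow, the spider, the toad, the worm]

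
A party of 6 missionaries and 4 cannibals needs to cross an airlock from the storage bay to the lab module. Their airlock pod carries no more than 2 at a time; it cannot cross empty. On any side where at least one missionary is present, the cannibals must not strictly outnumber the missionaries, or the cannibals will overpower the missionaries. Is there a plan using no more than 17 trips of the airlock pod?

Yes

Yes — this plan uses 17 crossings (≤ 17):
1. 2 cannibals → the lab module.  (the storage bay: 6M 2C; the lab module: 0M 2C)
2. 1 cannibal ← the storage bay.  (the storage bay: 6M 3C; the lab module: 0M 1C)
3. 2 cannibals → the lab module.  (the storage bay: 6M 1C; the lab module: 0M 3C)
4. 1 cannibal ← the storage bay.  (the storage bay: 6M 2C; the lab module: 0M 2C)
5. 2 missionaries → the lab module.  (the storage bay: 4M 2C; the lab module: 2M 2C)
6. 1 cannibal ← the storage bay.  (the storage bay: 4M 3C; the lab module: 2M 1C)
7. 1 missionary and 1 cannibal → the lab module.  (the storage bay: 3M 2C; the lab module: 3M 2C)
8. 1 cannibal ← the storage bay.  (the storage bay: 3M 3C; the lab module: 3M 1C)
9. 2 cannibals → the lab module.  (the storage bay: 3M 1C; the lab module: 3M 3C)
10. 1 cannibal ← the storage bay.  (the storage bay: 3M 2C; the lab module: 3M 2C)
11. 1 missionary and 1 cannibal → the lab module.  (the storage bay: 2M 1C; the lab module: 4M 3C)
12. 1 cannibal ← the storage bay.  (the storage bay: 2M 2C; the lab module: 4M 2C)
13. 2 cannibals → the lab module.  (the storage bay: 2M 0C; the lab module: 4M 4C)
14. 1 cannibal ← the storage bay.  (the storage bay: 2M 1C; the lab module: 4M 3C)
15. 1 missionary and 1 cannibal → the lab module.  (the storage bay: 1M 0C; the lab module: 5M 4C)
16. 1 cannibal ← the storage bay.  (the storage bay: 1M 1C; the lab module: 5M 3C)
17. 1 missionary and 1 cannibal → the lab module.  (the storage bay: 0M 0C; the lab module: 6M 4C)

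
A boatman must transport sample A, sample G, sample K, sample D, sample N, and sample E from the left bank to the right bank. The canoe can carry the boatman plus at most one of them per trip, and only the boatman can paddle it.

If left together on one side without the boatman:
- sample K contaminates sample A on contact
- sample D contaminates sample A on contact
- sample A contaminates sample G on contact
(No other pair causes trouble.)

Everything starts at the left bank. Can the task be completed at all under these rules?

Following every safe sequence of crossings from the start, the most of the 6 that can be at the right bank as the canoe arrives there on crossings 1, 3, 5, 7 is 1, 2, 3, 4 respectively; the best ever achieved is 4 of 6.
From crossing 9 on, no configuration arises that was not already reachable earlier: only 36 distinct safe configurations (who is on which side, and where the canoe is) can ever be reached, none of them has everyone across, and every continuation just revisits them. So no valid plan exists.

No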